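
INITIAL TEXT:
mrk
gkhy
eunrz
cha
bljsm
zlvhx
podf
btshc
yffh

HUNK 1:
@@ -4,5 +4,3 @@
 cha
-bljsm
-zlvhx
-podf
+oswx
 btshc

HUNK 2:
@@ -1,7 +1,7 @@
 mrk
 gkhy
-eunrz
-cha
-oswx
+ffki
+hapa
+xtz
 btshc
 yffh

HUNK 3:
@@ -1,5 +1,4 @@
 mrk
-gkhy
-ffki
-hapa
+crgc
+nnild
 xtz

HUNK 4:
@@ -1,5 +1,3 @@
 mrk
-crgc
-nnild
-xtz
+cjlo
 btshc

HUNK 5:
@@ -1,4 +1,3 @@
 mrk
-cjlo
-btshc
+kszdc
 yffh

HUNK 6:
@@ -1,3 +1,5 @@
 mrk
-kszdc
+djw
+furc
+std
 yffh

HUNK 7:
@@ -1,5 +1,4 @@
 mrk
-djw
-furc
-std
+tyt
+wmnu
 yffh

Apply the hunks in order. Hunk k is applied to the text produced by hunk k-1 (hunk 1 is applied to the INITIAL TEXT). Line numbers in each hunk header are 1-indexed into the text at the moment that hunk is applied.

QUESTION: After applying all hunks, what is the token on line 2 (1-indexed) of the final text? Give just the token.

Hunk 1: at line 4 remove [bljsm,zlvhx,podf] add [oswx] -> 7 lines: mrk gkhy eunrz cha oswx btshc yffh
Hunk 2: at line 1 remove [eunrz,cha,oswx] add [ffki,hapa,xtz] -> 7 lines: mrk gkhy ffki hapa xtz btshc yffh
Hunk 3: at line 1 remove [gkhy,ffki,hapa] add [crgc,nnild] -> 6 lines: mrk crgc nnild xtz btshc yffh
Hunk 4: at line 1 remove [crgc,nnild,xtz] add [cjlo] -> 4 lines: mrk cjlo btshc yffh
Hunk 5: at line 1 remove [cjlo,btshc] add [kszdc] -> 3 lines: mrk kszdc yffh
Hunk 6: at line 1 remove [kszdc] add [djw,furc,std] -> 5 lines: mrk djw furc std yffh
Hunk 7: at line 1 remove [djw,furc,std] add [tyt,wmnu] -> 4 lines: mrk tyt wmnu yffh
Final line 2: tyt

Answer: tyt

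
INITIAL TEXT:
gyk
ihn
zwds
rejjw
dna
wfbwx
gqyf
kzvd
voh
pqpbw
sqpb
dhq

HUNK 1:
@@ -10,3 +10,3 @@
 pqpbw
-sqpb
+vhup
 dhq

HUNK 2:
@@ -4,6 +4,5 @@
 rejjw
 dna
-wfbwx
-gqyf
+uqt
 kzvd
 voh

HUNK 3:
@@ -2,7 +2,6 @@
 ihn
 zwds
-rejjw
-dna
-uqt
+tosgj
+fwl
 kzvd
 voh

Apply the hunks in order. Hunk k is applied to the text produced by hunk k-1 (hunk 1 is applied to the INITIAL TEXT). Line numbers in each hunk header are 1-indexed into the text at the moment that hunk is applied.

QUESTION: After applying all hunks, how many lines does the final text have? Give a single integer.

Hunk 1: at line 10 remove [sqpb] add [vhup] -> 12 lines: gyk ihn zwds rejjw dna wfbwx gqyf kzvd voh pqpbw vhup dhq
Hunk 2: at line 4 remove [wfbwx,gqyf] add [uqt] -> 11 lines: gyk ihn zwds rejjw dna uqt kzvd voh pqpbw vhup dhq
Hunk 3: at line 2 remove [rejjw,dna,uqt] add [tosgj,fwl] -> 10 lines: gyk ihn zwds tosgj fwl kzvd voh pqpbw vhup dhq
Final line count: 10

Answer: 10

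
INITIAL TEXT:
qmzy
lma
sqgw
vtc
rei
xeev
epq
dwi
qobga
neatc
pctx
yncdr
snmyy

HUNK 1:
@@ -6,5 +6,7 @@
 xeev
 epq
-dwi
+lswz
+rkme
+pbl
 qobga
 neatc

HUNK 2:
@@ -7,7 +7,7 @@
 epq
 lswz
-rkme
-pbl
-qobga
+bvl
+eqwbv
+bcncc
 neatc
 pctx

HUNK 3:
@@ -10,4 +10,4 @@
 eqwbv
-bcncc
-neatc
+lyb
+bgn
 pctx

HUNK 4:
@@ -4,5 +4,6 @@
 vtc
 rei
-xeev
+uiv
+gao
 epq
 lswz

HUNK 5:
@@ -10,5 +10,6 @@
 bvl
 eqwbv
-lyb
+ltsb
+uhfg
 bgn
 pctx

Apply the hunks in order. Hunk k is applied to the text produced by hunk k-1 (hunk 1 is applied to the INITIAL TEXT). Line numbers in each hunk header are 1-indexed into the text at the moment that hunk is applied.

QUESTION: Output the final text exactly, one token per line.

Answer: qmzy
lma
sqgw
vtc
rei
uiv
gao
epq
lswz
bvl
eqwbv
ltsb
uhfg
bgn
pctx
yncdr
snmyy

Derivation:
Hunk 1: at line 6 remove [dwi] add [lswz,rkme,pbl] -> 15 lines: qmzy lma sqgw vtc rei xeev epq lswz rkme pbl qobga neatc pctx yncdr snmyy
Hunk 2: at line 7 remove [rkme,pbl,qobga] add [bvl,eqwbv,bcncc] -> 15 lines: qmzy lma sqgw vtc rei xeev epq lswz bvl eqwbv bcncc neatc pctx yncdr snmyy
Hunk 3: at line 10 remove [bcncc,neatc] add [lyb,bgn] -> 15 lines: qmzy lma sqgw vtc rei xeev epq lswz bvl eqwbv lyb bgn pctx yncdr snmyy
Hunk 4: at line 4 remove [xeev] add [uiv,gao] -> 16 lines: qmzy lma sqgw vtc rei uiv gao epq lswz bvl eqwbv lyb bgn pctx yncdr snmyy
Hunk 5: at line 10 remove [lyb] add [ltsb,uhfg] -> 17 lines: qmzy lma sqgw vtc rei uiv gao epq lswz bvl eqwbv ltsb uhfg bgn pctx yncdr snmyy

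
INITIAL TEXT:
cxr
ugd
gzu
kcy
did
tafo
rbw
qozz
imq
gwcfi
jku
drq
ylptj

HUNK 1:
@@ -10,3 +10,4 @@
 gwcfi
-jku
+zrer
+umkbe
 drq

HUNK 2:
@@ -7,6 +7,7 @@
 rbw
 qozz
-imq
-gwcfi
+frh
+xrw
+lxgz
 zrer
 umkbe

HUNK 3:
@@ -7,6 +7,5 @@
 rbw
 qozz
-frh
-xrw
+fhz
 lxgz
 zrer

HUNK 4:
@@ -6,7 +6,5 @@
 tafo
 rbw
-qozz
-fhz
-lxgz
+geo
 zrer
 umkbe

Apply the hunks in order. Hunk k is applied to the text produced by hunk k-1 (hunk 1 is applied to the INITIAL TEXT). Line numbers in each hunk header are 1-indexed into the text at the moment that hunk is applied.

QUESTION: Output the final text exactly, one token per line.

Answer: cxr
ugd
gzu
kcy
did
tafo
rbw
geo
zrer
umkbe
drq
ylptj

Derivation:
Hunk 1: at line 10 remove [jku] add [zrer,umkbe] -> 14 lines: cxr ugd gzu kcy did tafo rbw qozz imq gwcfi zrer umkbe drq ylptj
Hunk 2: at line 7 remove [imq,gwcfi] add [frh,xrw,lxgz] -> 15 lines: cxr ugd gzu kcy did tafo rbw qozz frh xrw lxgz zrer umkbe drq ylptj
Hunk 3: at line 7 remove [frh,xrw] add [fhz] -> 14 lines: cxr ugd gzu kcy did tafo rbw qozz fhz lxgz zrer umkbe drq ylptj
Hunk 4: at line 6 remove [qozz,fhz,lxgz] add [geo] -> 12 lines: cxr ugd gzu kcy did tafo rbw geo zrer umkbe drq ylptj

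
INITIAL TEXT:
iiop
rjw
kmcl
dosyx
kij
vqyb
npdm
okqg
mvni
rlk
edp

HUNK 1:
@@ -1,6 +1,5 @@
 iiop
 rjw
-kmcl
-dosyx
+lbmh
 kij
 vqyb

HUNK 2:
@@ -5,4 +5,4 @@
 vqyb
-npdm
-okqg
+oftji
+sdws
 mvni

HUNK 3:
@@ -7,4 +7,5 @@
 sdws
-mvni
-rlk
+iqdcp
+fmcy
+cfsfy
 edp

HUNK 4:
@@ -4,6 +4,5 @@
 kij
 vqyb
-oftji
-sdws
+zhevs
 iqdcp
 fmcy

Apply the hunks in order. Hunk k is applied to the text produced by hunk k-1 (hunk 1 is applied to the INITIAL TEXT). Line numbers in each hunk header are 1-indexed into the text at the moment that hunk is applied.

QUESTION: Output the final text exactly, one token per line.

Answer: iiop
rjw
lbmh
kij
vqyb
zhevs
iqdcp
fmcy
cfsfy
edp

Derivation:
Hunk 1: at line 1 remove [kmcl,dosyx] add [lbmh] -> 10 lines: iiop rjw lbmh kij vqyb npdm okqg mvni rlk edp
Hunk 2: at line 5 remove [npdm,okqg] add [oftji,sdws] -> 10 lines: iiop rjw lbmh kij vqyb oftji sdws mvni rlk edp
Hunk 3: at line 7 remove [mvni,rlk] add [iqdcp,fmcy,cfsfy] -> 11 lines: iiop rjw lbmh kij vqyb oftji sdws iqdcp fmcy cfsfy edp
Hunk 4: at line 4 remove [oftji,sdws] add [zhevs] -> 10 lines: iiop rjw lbmh kij vqyb zhevs iqdcp fmcy cfsfy edp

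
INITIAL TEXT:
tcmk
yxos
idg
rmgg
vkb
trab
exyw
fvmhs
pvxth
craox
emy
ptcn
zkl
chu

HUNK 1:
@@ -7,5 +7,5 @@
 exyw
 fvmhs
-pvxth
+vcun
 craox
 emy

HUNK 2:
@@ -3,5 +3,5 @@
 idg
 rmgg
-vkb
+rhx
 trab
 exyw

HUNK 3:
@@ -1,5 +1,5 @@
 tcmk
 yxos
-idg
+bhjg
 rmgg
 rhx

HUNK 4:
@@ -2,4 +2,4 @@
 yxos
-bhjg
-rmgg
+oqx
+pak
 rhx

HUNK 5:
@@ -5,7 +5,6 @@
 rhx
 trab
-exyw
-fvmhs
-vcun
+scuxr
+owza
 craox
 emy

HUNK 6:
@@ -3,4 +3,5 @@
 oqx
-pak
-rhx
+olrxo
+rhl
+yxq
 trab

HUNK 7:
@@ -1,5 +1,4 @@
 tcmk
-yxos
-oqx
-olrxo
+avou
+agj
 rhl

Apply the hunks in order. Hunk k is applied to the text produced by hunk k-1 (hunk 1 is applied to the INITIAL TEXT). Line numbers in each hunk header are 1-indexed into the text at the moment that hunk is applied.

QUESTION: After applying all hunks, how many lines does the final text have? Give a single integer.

Answer: 13

Derivation:
Hunk 1: at line 7 remove [pvxth] add [vcun] -> 14 lines: tcmk yxos idg rmgg vkb trab exyw fvmhs vcun craox emy ptcn zkl chu
Hunk 2: at line 3 remove [vkb] add [rhx] -> 14 lines: tcmk yxos idg rmgg rhx trab exyw fvmhs vcun craox emy ptcn zkl chu
Hunk 3: at line 1 remove [idg] add [bhjg] -> 14 lines: tcmk yxos bhjg rmgg rhx trab exyw fvmhs vcun craox emy ptcn zkl chu
Hunk 4: at line 2 remove [bhjg,rmgg] add [oqx,pak] -> 14 lines: tcmk yxos oqx pak rhx trab exyw fvmhs vcun craox emy ptcn zkl chu
Hunk 5: at line 5 remove [exyw,fvmhs,vcun] add [scuxr,owza] -> 13 lines: tcmk yxos oqx pak rhx trab scuxr owza craox emy ptcn zkl chu
Hunk 6: at line 3 remove [pak,rhx] add [olrxo,rhl,yxq] -> 14 lines: tcmk yxos oqx olrxo rhl yxq trab scuxr owza craox emy ptcn zkl chu
Hunk 7: at line 1 remove [yxos,oqx,olrxo] add [avou,agj] -> 13 lines: tcmk avou agj rhl yxq trab scuxr owza craox emy ptcn zkl chu
Final line count: 13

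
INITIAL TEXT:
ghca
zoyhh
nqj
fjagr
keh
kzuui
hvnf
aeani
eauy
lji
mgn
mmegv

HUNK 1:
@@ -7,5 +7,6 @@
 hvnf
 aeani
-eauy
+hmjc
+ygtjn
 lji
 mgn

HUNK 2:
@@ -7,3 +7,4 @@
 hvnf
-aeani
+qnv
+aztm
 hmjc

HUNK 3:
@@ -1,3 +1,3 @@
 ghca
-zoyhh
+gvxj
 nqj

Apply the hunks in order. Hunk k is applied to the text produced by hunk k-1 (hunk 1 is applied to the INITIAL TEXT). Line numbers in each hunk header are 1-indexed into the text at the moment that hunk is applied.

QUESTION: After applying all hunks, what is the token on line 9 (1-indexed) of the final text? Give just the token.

Answer: aztm

Derivation:
Hunk 1: at line 7 remove [eauy] add [hmjc,ygtjn] -> 13 lines: ghca zoyhh nqj fjagr keh kzuui hvnf aeani hmjc ygtjn lji mgn mmegv
Hunk 2: at line 7 remove [aeani] add [qnv,aztm] -> 14 lines: ghca zoyhh nqj fjagr keh kzuui hvnf qnv aztm hmjc ygtjn lji mgn mmegv
Hunk 3: at line 1 remove [zoyhh] add [gvxj] -> 14 lines: ghca gvxj nqj fjagr keh kzuui hvnf qnv aztm hmjc ygtjn lji mgn mmegv
Final line 9: aztm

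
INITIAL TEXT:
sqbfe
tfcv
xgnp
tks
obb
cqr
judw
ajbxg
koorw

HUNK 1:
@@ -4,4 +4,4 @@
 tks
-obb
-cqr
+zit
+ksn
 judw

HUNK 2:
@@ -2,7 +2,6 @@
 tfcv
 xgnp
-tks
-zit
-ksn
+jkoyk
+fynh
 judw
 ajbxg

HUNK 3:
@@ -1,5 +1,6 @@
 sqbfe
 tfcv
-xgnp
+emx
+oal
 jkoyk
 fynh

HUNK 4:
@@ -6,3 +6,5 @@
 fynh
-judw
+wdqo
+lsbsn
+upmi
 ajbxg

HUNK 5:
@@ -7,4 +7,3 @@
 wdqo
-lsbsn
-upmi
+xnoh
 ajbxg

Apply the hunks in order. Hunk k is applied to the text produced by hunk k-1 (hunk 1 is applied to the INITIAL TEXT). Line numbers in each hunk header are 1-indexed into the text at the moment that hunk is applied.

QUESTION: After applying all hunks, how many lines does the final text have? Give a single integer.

Answer: 10

Derivation:
Hunk 1: at line 4 remove [obb,cqr] add [zit,ksn] -> 9 lines: sqbfe tfcv xgnp tks zit ksn judw ajbxg koorw
Hunk 2: at line 2 remove [tks,zit,ksn] add [jkoyk,fynh] -> 8 lines: sqbfe tfcv xgnp jkoyk fynh judw ajbxg koorw
Hunk 3: at line 1 remove [xgnp] add [emx,oal] -> 9 lines: sqbfe tfcv emx oal jkoyk fynh judw ajbxg koorw
Hunk 4: at line 6 remove [judw] add [wdqo,lsbsn,upmi] -> 11 lines: sqbfe tfcv emx oal jkoyk fynh wdqo lsbsn upmi ajbxg koorw
Hunk 5: at line 7 remove [lsbsn,upmi] add [xnoh] -> 10 lines: sqbfe tfcv emx oal jkoyk fynh wdqo xnoh ajbxg koorw
Final line count: 10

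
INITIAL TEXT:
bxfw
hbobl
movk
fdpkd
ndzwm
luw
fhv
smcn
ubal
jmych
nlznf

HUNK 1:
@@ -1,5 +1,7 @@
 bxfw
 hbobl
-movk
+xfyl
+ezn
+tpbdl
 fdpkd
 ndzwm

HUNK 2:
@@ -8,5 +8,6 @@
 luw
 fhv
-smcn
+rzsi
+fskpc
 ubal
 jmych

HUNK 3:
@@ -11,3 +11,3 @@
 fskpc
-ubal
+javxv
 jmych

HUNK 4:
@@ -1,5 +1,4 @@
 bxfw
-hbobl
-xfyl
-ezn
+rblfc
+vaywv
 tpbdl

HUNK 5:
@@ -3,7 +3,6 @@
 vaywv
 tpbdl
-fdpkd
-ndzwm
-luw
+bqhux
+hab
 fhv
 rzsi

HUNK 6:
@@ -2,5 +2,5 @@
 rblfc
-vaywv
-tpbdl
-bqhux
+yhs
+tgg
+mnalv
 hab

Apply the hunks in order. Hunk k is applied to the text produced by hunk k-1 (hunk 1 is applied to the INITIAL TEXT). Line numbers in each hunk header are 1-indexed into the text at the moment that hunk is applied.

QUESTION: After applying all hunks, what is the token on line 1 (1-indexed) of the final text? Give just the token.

Hunk 1: at line 1 remove [movk] add [xfyl,ezn,tpbdl] -> 13 lines: bxfw hbobl xfyl ezn tpbdl fdpkd ndzwm luw fhv smcn ubal jmych nlznf
Hunk 2: at line 8 remove [smcn] add [rzsi,fskpc] -> 14 lines: bxfw hbobl xfyl ezn tpbdl fdpkd ndzwm luw fhv rzsi fskpc ubal jmych nlznf
Hunk 3: at line 11 remove [ubal] add [javxv] -> 14 lines: bxfw hbobl xfyl ezn tpbdl fdpkd ndzwm luw fhv rzsi fskpc javxv jmych nlznf
Hunk 4: at line 1 remove [hbobl,xfyl,ezn] add [rblfc,vaywv] -> 13 lines: bxfw rblfc vaywv tpbdl fdpkd ndzwm luw fhv rzsi fskpc javxv jmych nlznf
Hunk 5: at line 3 remove [fdpkd,ndzwm,luw] add [bqhux,hab] -> 12 lines: bxfw rblfc vaywv tpbdl bqhux hab fhv rzsi fskpc javxv jmych nlznf
Hunk 6: at line 2 remove [vaywv,tpbdl,bqhux] add [yhs,tgg,mnalv] -> 12 lines: bxfw rblfc yhs tgg mnalv hab fhv rzsi fskpc javxv jmych nlznf
Final line 1: bxfw

Answer: bxfw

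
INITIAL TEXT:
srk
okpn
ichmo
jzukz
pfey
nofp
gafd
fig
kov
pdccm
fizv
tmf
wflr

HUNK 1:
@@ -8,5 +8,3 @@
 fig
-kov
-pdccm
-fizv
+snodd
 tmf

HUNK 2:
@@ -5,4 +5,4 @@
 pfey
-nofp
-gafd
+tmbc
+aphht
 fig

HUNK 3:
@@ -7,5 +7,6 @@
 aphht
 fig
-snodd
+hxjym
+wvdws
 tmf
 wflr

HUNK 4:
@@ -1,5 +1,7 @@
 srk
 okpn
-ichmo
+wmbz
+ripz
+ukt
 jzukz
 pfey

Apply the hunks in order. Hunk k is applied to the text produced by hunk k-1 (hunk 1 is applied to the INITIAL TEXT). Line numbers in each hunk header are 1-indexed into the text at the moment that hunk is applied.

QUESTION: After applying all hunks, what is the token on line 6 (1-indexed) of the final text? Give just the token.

Hunk 1: at line 8 remove [kov,pdccm,fizv] add [snodd] -> 11 lines: srk okpn ichmo jzukz pfey nofp gafd fig snodd tmf wflr
Hunk 2: at line 5 remove [nofp,gafd] add [tmbc,aphht] -> 11 lines: srk okpn ichmo jzukz pfey tmbc aphht fig snodd tmf wflr
Hunk 3: at line 7 remove [snodd] add [hxjym,wvdws] -> 12 lines: srk okpn ichmo jzukz pfey tmbc aphht fig hxjym wvdws tmf wflr
Hunk 4: at line 1 remove [ichmo] add [wmbz,ripz,ukt] -> 14 lines: srk okpn wmbz ripz ukt jzukz pfey tmbc aphht fig hxjym wvdws tmf wflr
Final line 6: jzukz

Answer: jzukz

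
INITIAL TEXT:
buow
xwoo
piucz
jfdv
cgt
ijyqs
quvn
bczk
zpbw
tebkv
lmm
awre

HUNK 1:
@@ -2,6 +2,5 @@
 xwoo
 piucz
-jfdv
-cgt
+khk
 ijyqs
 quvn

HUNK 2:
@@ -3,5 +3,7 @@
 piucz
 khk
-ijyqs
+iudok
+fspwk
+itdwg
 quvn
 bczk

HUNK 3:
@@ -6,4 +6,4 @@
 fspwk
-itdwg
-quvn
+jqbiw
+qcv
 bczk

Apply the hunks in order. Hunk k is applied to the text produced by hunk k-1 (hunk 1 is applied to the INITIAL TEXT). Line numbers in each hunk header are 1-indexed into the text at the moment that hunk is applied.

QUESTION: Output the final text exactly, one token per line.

Answer: buow
xwoo
piucz
khk
iudok
fspwk
jqbiw
qcv
bczk
zpbw
tebkv
lmm
awre

Derivation:
Hunk 1: at line 2 remove [jfdv,cgt] add [khk] -> 11 lines: buow xwoo piucz khk ijyqs quvn bczk zpbw tebkv lmm awre
Hunk 2: at line 3 remove [ijyqs] add [iudok,fspwk,itdwg] -> 13 lines: buow xwoo piucz khk iudok fspwk itdwg quvn bczk zpbw tebkv lmm awre
Hunk 3: at line 6 remove [itdwg,quvn] add [jqbiw,qcv] -> 13 lines: buow xwoo piucz khk iudok fspwk jqbiw qcv bczk zpbw tebkv lmm awre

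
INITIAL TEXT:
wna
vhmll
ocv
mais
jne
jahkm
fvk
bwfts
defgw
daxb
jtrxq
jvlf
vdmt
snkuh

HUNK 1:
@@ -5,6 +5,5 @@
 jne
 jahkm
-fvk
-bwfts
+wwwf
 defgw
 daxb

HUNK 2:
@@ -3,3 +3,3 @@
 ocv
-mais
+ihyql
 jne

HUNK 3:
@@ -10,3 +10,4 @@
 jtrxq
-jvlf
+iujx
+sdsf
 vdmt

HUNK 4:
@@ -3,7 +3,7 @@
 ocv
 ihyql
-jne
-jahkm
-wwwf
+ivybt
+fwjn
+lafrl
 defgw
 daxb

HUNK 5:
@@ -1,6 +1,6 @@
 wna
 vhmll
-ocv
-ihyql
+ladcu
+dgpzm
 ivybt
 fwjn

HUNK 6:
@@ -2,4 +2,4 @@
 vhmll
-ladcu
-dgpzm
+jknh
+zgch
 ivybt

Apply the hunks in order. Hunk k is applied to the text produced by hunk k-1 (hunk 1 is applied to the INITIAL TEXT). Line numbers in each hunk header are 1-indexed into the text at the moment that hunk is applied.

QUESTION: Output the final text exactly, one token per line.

Answer: wna
vhmll
jknh
zgch
ivybt
fwjn
lafrl
defgw
daxb
jtrxq
iujx
sdsf
vdmt
snkuh

Derivation:
Hunk 1: at line 5 remove [fvk,bwfts] add [wwwf] -> 13 lines: wna vhmll ocv mais jne jahkm wwwf defgw daxb jtrxq jvlf vdmt snkuh
Hunk 2: at line 3 remove [mais] add [ihyql] -> 13 lines: wna vhmll ocv ihyql jne jahkm wwwf defgw daxb jtrxq jvlf vdmt snkuh
Hunk 3: at line 10 remove [jvlf] add [iujx,sdsf] -> 14 lines: wna vhmll ocv ihyql jne jahkm wwwf defgw daxb jtrxq iujx sdsf vdmt snkuh
Hunk 4: at line 3 remove [jne,jahkm,wwwf] add [ivybt,fwjn,lafrl] -> 14 lines: wna vhmll ocv ihyql ivybt fwjn lafrl defgw daxb jtrxq iujx sdsf vdmt snkuh
Hunk 5: at line 1 remove [ocv,ihyql] add [ladcu,dgpzm] -> 14 lines: wna vhmll ladcu dgpzm ivybt fwjn lafrl defgw daxb jtrxq iujx sdsf vdmt snkuh
Hunk 6: at line 2 remove [ladcu,dgpzm] add [jknh,zgch] -> 14 lines: wna vhmll jknh zgch ivybt fwjn lafrl defgw daxb jtrxq iujx sdsf vdmt snkuh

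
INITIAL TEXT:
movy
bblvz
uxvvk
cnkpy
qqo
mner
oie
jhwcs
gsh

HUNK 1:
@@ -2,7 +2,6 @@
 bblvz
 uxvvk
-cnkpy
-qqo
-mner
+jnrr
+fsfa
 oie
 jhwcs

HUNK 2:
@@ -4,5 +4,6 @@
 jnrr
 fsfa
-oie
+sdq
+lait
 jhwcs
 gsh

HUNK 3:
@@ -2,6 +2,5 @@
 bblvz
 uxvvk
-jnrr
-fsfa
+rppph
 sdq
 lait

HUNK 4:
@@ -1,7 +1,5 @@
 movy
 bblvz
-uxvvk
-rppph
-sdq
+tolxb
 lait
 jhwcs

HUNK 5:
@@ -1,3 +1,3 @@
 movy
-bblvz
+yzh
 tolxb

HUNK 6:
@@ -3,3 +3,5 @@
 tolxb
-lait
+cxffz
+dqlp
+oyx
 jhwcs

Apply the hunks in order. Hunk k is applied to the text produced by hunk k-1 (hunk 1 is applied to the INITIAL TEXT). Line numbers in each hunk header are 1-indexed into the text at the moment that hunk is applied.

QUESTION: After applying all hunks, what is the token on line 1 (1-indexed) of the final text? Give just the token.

Hunk 1: at line 2 remove [cnkpy,qqo,mner] add [jnrr,fsfa] -> 8 lines: movy bblvz uxvvk jnrr fsfa oie jhwcs gsh
Hunk 2: at line 4 remove [oie] add [sdq,lait] -> 9 lines: movy bblvz uxvvk jnrr fsfa sdq lait jhwcs gsh
Hunk 3: at line 2 remove [jnrr,fsfa] add [rppph] -> 8 lines: movy bblvz uxvvk rppph sdq lait jhwcs gsh
Hunk 4: at line 1 remove [uxvvk,rppph,sdq] add [tolxb] -> 6 lines: movy bblvz tolxb lait jhwcs gsh
Hunk 5: at line 1 remove [bblvz] add [yzh] -> 6 lines: movy yzh tolxb lait jhwcs gsh
Hunk 6: at line 3 remove [lait] add [cxffz,dqlp,oyx] -> 8 lines: movy yzh tolxb cxffz dqlp oyx jhwcs gsh
Final line 1: movy

Answer: movy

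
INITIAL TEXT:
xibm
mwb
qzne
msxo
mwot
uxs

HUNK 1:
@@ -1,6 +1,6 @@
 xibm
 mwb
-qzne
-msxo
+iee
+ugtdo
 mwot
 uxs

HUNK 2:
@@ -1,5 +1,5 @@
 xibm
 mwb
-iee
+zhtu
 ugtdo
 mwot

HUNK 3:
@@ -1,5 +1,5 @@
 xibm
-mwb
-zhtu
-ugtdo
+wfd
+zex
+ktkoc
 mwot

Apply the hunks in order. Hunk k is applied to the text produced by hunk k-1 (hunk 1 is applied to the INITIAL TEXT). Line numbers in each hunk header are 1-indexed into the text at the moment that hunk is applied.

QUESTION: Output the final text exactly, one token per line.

Hunk 1: at line 1 remove [qzne,msxo] add [iee,ugtdo] -> 6 lines: xibm mwb iee ugtdo mwot uxs
Hunk 2: at line 1 remove [iee] add [zhtu] -> 6 lines: xibm mwb zhtu ugtdo mwot uxs
Hunk 3: at line 1 remove [mwb,zhtu,ugtdo] add [wfd,zex,ktkoc] -> 6 lines: xibm wfd zex ktkoc mwot uxs

Answer: xibm
wfd
zex
ktkoc
mwot
uxs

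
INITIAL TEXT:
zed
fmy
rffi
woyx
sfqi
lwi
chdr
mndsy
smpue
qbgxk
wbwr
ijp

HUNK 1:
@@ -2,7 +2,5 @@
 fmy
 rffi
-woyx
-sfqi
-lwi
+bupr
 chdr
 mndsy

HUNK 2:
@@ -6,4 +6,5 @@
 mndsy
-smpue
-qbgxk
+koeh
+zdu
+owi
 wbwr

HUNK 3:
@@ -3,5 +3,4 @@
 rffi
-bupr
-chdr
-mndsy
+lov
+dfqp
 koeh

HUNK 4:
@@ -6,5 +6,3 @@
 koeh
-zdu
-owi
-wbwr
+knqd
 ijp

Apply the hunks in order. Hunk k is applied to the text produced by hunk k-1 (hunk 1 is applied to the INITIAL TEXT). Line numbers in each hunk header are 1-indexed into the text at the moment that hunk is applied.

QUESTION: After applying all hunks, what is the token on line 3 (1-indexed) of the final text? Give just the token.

Answer: rffi

Derivation:
Hunk 1: at line 2 remove [woyx,sfqi,lwi] add [bupr] -> 10 lines: zed fmy rffi bupr chdr mndsy smpue qbgxk wbwr ijp
Hunk 2: at line 6 remove [smpue,qbgxk] add [koeh,zdu,owi] -> 11 lines: zed fmy rffi bupr chdr mndsy koeh zdu owi wbwr ijp
Hunk 3: at line 3 remove [bupr,chdr,mndsy] add [lov,dfqp] -> 10 lines: zed fmy rffi lov dfqp koeh zdu owi wbwr ijp
Hunk 4: at line 6 remove [zdu,owi,wbwr] add [knqd] -> 8 lines: zed fmy rffi lov dfqp koeh knqd ijp
Final line 3: rffi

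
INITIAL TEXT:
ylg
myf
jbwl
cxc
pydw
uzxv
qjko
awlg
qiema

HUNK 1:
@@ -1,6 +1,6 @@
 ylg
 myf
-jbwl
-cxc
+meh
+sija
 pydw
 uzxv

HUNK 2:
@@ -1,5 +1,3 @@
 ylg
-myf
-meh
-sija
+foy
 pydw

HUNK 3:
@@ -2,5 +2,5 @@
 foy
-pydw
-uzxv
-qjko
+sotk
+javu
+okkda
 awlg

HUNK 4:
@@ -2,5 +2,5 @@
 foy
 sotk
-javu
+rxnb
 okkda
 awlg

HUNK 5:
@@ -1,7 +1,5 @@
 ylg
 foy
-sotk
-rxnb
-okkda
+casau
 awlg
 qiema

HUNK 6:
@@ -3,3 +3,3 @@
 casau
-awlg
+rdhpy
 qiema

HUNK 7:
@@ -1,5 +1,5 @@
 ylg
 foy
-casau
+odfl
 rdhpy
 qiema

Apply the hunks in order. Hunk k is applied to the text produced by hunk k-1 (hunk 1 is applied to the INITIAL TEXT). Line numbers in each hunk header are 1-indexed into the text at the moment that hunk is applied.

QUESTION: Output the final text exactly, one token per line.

Hunk 1: at line 1 remove [jbwl,cxc] add [meh,sija] -> 9 lines: ylg myf meh sija pydw uzxv qjko awlg qiema
Hunk 2: at line 1 remove [myf,meh,sija] add [foy] -> 7 lines: ylg foy pydw uzxv qjko awlg qiema
Hunk 3: at line 2 remove [pydw,uzxv,qjko] add [sotk,javu,okkda] -> 7 lines: ylg foy sotk javu okkda awlg qiema
Hunk 4: at line 2 remove [javu] add [rxnb] -> 7 lines: ylg foy sotk rxnb okkda awlg qiema
Hunk 5: at line 1 remove [sotk,rxnb,okkda] add [casau] -> 5 lines: ylg foy casau awlg qiema
Hunk 6: at line 3 remove [awlg] add [rdhpy] -> 5 lines: ylg foy casau rdhpy qiema
Hunk 7: at line 1 remove [casau] add [odfl] -> 5 lines: ylg foy odfl rdhpy qiema

Answer: ylg
foy
odfl
rdhpy
qiema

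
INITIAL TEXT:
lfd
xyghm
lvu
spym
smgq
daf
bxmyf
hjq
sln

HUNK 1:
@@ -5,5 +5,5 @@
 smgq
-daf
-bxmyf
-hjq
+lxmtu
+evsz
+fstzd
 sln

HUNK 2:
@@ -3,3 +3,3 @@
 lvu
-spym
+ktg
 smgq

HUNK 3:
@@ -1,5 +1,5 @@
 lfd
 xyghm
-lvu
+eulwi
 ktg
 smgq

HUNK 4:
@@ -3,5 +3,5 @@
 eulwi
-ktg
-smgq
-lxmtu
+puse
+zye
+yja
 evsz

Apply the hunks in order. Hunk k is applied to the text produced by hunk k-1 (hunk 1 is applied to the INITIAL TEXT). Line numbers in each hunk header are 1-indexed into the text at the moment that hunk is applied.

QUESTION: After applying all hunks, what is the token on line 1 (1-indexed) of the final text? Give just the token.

Hunk 1: at line 5 remove [daf,bxmyf,hjq] add [lxmtu,evsz,fstzd] -> 9 lines: lfd xyghm lvu spym smgq lxmtu evsz fstzd sln
Hunk 2: at line 3 remove [spym] add [ktg] -> 9 lines: lfd xyghm lvu ktg smgq lxmtu evsz fstzd sln
Hunk 3: at line 1 remove [lvu] add [eulwi] -> 9 lines: lfd xyghm eulwi ktg smgq lxmtu evsz fstzd sln
Hunk 4: at line 3 remove [ktg,smgq,lxmtu] add [puse,zye,yja] -> 9 lines: lfd xyghm eulwi puse zye yja evsz fstzd sln
Final line 1: lfd

Answer: lfd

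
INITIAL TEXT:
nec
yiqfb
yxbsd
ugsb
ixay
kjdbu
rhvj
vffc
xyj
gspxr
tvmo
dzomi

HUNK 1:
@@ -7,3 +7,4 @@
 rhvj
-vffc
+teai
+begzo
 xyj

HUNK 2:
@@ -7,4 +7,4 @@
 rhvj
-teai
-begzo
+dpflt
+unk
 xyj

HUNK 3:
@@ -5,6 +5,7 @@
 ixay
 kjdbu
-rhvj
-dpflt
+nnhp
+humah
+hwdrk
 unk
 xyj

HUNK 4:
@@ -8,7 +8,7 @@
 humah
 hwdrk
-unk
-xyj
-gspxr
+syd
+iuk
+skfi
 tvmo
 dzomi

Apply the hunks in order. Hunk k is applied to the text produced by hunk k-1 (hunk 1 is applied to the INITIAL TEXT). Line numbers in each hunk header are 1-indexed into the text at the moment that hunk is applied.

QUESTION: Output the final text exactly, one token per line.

Hunk 1: at line 7 remove [vffc] add [teai,begzo] -> 13 lines: nec yiqfb yxbsd ugsb ixay kjdbu rhvj teai begzo xyj gspxr tvmo dzomi
Hunk 2: at line 7 remove [teai,begzo] add [dpflt,unk] -> 13 lines: nec yiqfb yxbsd ugsb ixay kjdbu rhvj dpflt unk xyj gspxr tvmo dzomi
Hunk 3: at line 5 remove [rhvj,dpflt] add [nnhp,humah,hwdrk] -> 14 lines: nec yiqfb yxbsd ugsb ixay kjdbu nnhp humah hwdrk unk xyj gspxr tvmo dzomi
Hunk 4: at line 8 remove [unk,xyj,gspxr] add [syd,iuk,skfi] -> 14 lines: nec yiqfb yxbsd ugsb ixay kjdbu nnhp humah hwdrk syd iuk skfi tvmo dzomi

Answer: nec
yiqfb
yxbsd
ugsb
ixay
kjdbu
nnhp
humah
hwdrk
syd
iuk
skfi
tvmo
dzomi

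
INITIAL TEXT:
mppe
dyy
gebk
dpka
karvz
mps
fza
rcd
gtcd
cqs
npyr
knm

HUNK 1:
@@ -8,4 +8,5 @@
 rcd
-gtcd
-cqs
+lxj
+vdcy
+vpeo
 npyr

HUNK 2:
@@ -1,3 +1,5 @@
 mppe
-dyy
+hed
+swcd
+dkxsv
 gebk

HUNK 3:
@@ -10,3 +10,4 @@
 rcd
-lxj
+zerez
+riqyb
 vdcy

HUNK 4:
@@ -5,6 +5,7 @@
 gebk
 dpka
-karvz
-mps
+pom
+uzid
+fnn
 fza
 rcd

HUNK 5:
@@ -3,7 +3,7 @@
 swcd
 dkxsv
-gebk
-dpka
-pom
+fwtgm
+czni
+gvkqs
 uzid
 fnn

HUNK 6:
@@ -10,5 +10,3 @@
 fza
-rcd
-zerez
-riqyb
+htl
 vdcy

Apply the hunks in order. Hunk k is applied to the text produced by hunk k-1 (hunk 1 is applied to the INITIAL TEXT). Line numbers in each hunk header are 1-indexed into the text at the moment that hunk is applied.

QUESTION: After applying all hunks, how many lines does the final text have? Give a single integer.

Hunk 1: at line 8 remove [gtcd,cqs] add [lxj,vdcy,vpeo] -> 13 lines: mppe dyy gebk dpka karvz mps fza rcd lxj vdcy vpeo npyr knm
Hunk 2: at line 1 remove [dyy] add [hed,swcd,dkxsv] -> 15 lines: mppe hed swcd dkxsv gebk dpka karvz mps fza rcd lxj vdcy vpeo npyr knm
Hunk 3: at line 10 remove [lxj] add [zerez,riqyb] -> 16 lines: mppe hed swcd dkxsv gebk dpka karvz mps fza rcd zerez riqyb vdcy vpeo npyr knm
Hunk 4: at line 5 remove [karvz,mps] add [pom,uzid,fnn] -> 17 lines: mppe hed swcd dkxsv gebk dpka pom uzid fnn fza rcd zerez riqyb vdcy vpeo npyr knm
Hunk 5: at line 3 remove [gebk,dpka,pom] add [fwtgm,czni,gvkqs] -> 17 lines: mppe hed swcd dkxsv fwtgm czni gvkqs uzid fnn fza rcd zerez riqyb vdcy vpeo npyr knm
Hunk 6: at line 10 remove [rcd,zerez,riqyb] add [htl] -> 15 lines: mppe hed swcd dkxsv fwtgm czni gvkqs uzid fnn fza htl vdcy vpeo npyr knm
Final line count: 15

Answer: 15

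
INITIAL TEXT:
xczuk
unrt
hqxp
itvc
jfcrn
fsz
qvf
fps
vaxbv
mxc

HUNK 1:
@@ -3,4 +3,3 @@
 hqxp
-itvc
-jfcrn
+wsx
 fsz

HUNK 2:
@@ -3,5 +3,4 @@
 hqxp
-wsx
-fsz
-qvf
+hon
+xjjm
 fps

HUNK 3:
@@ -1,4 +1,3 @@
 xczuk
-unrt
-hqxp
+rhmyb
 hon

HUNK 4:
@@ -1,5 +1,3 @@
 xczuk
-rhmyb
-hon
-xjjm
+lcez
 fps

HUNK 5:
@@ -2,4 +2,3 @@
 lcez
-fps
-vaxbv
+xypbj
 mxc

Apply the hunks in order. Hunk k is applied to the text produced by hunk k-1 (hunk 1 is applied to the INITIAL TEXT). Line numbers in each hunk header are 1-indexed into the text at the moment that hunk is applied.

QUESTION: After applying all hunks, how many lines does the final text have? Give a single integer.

Hunk 1: at line 3 remove [itvc,jfcrn] add [wsx] -> 9 lines: xczuk unrt hqxp wsx fsz qvf fps vaxbv mxc
Hunk 2: at line 3 remove [wsx,fsz,qvf] add [hon,xjjm] -> 8 lines: xczuk unrt hqxp hon xjjm fps vaxbv mxc
Hunk 3: at line 1 remove [unrt,hqxp] add [rhmyb] -> 7 lines: xczuk rhmyb hon xjjm fps vaxbv mxc
Hunk 4: at line 1 remove [rhmyb,hon,xjjm] add [lcez] -> 5 lines: xczuk lcez fps vaxbv mxc
Hunk 5: at line 2 remove [fps,vaxbv] add [xypbj] -> 4 lines: xczuk lcez xypbj mxc
Final line count: 4

Answer: 4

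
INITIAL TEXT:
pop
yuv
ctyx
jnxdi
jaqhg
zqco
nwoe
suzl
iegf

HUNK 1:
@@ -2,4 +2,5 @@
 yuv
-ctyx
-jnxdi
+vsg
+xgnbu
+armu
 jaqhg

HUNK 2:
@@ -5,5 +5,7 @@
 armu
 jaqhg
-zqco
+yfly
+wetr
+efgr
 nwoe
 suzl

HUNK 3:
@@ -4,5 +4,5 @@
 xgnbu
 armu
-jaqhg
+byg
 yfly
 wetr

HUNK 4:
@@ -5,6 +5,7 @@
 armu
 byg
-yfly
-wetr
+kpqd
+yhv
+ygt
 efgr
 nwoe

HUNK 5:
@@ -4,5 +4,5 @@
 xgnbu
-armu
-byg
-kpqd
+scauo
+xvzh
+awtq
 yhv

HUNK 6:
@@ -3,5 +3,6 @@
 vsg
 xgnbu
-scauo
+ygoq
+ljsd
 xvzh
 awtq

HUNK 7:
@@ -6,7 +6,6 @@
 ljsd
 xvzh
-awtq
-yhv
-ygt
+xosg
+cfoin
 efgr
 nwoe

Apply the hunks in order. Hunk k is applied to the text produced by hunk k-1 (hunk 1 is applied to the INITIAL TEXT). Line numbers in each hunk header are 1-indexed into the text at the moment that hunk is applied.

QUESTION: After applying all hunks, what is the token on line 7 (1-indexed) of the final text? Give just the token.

Answer: xvzh

Derivation:
Hunk 1: at line 2 remove [ctyx,jnxdi] add [vsg,xgnbu,armu] -> 10 lines: pop yuv vsg xgnbu armu jaqhg zqco nwoe suzl iegf
Hunk 2: at line 5 remove [zqco] add [yfly,wetr,efgr] -> 12 lines: pop yuv vsg xgnbu armu jaqhg yfly wetr efgr nwoe suzl iegf
Hunk 3: at line 4 remove [jaqhg] add [byg] -> 12 lines: pop yuv vsg xgnbu armu byg yfly wetr efgr nwoe suzl iegf
Hunk 4: at line 5 remove [yfly,wetr] add [kpqd,yhv,ygt] -> 13 lines: pop yuv vsg xgnbu armu byg kpqd yhv ygt efgr nwoe suzl iegf
Hunk 5: at line 4 remove [armu,byg,kpqd] add [scauo,xvzh,awtq] -> 13 lines: pop yuv vsg xgnbu scauo xvzh awtq yhv ygt efgr nwoe suzl iegf
Hunk 6: at line 3 remove [scauo] add [ygoq,ljsd] -> 14 lines: pop yuv vsg xgnbu ygoq ljsd xvzh awtq yhv ygt efgr nwoe suzl iegf
Hunk 7: at line 6 remove [awtq,yhv,ygt] add [xosg,cfoin] -> 13 lines: pop yuv vsg xgnbu ygoq ljsd xvzh xosg cfoin efgr nwoe suzl iegf
Final line 7: xvzh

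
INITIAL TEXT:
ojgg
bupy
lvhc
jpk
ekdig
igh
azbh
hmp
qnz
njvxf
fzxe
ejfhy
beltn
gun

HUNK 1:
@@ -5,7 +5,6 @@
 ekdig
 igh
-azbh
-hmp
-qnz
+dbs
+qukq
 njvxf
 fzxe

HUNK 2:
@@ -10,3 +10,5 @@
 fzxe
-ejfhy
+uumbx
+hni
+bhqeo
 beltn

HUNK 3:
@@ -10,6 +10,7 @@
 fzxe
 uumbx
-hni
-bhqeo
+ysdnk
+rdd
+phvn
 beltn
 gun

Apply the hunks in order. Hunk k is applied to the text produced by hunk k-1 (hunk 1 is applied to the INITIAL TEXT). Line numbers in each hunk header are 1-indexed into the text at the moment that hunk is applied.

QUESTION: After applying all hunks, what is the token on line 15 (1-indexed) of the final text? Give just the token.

Answer: beltn

Derivation:
Hunk 1: at line 5 remove [azbh,hmp,qnz] add [dbs,qukq] -> 13 lines: ojgg bupy lvhc jpk ekdig igh dbs qukq njvxf fzxe ejfhy beltn gun
Hunk 2: at line 10 remove [ejfhy] add [uumbx,hni,bhqeo] -> 15 lines: ojgg bupy lvhc jpk ekdig igh dbs qukq njvxf fzxe uumbx hni bhqeo beltn gun
Hunk 3: at line 10 remove [hni,bhqeo] add [ysdnk,rdd,phvn] -> 16 lines: ojgg bupy lvhc jpk ekdig igh dbs qukq njvxf fzxe uumbx ysdnk rdd phvn beltn gun
Final line 15: beltn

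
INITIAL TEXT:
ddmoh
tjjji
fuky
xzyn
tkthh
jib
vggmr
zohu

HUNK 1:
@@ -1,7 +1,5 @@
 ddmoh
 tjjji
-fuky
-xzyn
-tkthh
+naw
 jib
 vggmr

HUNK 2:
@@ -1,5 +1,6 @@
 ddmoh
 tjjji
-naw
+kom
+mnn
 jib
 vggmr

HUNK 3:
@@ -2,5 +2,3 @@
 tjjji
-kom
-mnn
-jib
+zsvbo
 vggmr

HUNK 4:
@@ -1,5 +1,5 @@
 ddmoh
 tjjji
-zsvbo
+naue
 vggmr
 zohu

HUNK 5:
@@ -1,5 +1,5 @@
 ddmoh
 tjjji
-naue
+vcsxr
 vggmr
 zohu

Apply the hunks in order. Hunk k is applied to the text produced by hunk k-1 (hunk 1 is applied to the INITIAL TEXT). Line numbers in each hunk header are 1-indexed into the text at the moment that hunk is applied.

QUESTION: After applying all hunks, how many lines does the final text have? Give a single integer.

Hunk 1: at line 1 remove [fuky,xzyn,tkthh] add [naw] -> 6 lines: ddmoh tjjji naw jib vggmr zohu
Hunk 2: at line 1 remove [naw] add [kom,mnn] -> 7 lines: ddmoh tjjji kom mnn jib vggmr zohu
Hunk 3: at line 2 remove [kom,mnn,jib] add [zsvbo] -> 5 lines: ddmoh tjjji zsvbo vggmr zohu
Hunk 4: at line 1 remove [zsvbo] add [naue] -> 5 lines: ddmoh tjjji naue vggmr zohu
Hunk 5: at line 1 remove [naue] add [vcsxr] -> 5 lines: ddmoh tjjji vcsxr vggmr zohu
Final line count: 5

Answer: 5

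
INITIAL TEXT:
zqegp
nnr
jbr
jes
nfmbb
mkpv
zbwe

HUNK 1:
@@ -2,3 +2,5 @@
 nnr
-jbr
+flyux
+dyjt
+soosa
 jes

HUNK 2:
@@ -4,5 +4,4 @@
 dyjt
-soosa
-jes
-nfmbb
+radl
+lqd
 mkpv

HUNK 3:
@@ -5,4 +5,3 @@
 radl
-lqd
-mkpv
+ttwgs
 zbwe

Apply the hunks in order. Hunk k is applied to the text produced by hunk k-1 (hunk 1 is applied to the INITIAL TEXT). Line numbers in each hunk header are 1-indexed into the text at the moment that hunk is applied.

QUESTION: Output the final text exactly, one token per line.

Hunk 1: at line 2 remove [jbr] add [flyux,dyjt,soosa] -> 9 lines: zqegp nnr flyux dyjt soosa jes nfmbb mkpv zbwe
Hunk 2: at line 4 remove [soosa,jes,nfmbb] add [radl,lqd] -> 8 lines: zqegp nnr flyux dyjt radl lqd mkpv zbwe
Hunk 3: at line 5 remove [lqd,mkpv] add [ttwgs] -> 7 lines: zqegp nnr flyux dyjt radl ttwgs zbwe

Answer: zqegp
nnr
flyux
dyjt
radl
ttwgs
zbwe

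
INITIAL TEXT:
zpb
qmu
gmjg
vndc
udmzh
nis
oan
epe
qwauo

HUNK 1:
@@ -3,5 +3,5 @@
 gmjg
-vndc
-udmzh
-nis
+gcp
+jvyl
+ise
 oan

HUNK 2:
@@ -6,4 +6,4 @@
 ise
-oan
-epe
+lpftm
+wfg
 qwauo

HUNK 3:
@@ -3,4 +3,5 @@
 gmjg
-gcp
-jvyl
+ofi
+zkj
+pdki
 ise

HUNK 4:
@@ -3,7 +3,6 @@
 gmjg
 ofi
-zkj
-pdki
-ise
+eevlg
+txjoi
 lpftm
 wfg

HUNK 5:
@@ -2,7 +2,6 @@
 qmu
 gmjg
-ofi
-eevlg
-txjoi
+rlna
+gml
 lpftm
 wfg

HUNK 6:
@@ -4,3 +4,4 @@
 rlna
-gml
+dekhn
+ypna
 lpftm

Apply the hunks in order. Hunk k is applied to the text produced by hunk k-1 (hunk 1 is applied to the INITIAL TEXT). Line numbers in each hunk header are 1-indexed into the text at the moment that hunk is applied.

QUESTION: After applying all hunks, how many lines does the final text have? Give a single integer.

Hunk 1: at line 3 remove [vndc,udmzh,nis] add [gcp,jvyl,ise] -> 9 lines: zpb qmu gmjg gcp jvyl ise oan epe qwauo
Hunk 2: at line 6 remove [oan,epe] add [lpftm,wfg] -> 9 lines: zpb qmu gmjg gcp jvyl ise lpftm wfg qwauo
Hunk 3: at line 3 remove [gcp,jvyl] add [ofi,zkj,pdki] -> 10 lines: zpb qmu gmjg ofi zkj pdki ise lpftm wfg qwauo
Hunk 4: at line 3 remove [zkj,pdki,ise] add [eevlg,txjoi] -> 9 lines: zpb qmu gmjg ofi eevlg txjoi lpftm wfg qwauo
Hunk 5: at line 2 remove [ofi,eevlg,txjoi] add [rlna,gml] -> 8 lines: zpb qmu gmjg rlna gml lpftm wfg qwauo
Hunk 6: at line 4 remove [gml] add [dekhn,ypna] -> 9 lines: zpb qmu gmjg rlna dekhn ypna lpftm wfg qwauo
Final line count: 9

Answer: 9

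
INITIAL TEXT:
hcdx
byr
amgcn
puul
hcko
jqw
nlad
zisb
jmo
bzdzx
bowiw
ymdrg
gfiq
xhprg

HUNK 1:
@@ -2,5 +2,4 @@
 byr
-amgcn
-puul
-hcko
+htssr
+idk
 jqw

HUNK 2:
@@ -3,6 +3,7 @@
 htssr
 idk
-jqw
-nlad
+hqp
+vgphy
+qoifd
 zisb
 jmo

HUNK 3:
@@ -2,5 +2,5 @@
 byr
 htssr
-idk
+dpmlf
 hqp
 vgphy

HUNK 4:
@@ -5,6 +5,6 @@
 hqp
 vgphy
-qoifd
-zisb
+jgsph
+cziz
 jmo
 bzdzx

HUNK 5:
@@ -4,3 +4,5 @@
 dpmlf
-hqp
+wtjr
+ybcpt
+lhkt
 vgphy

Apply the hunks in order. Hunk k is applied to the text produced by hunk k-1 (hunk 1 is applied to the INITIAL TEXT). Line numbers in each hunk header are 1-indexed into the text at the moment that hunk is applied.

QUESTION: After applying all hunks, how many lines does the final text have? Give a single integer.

Hunk 1: at line 2 remove [amgcn,puul,hcko] add [htssr,idk] -> 13 lines: hcdx byr htssr idk jqw nlad zisb jmo bzdzx bowiw ymdrg gfiq xhprg
Hunk 2: at line 3 remove [jqw,nlad] add [hqp,vgphy,qoifd] -> 14 lines: hcdx byr htssr idk hqp vgphy qoifd zisb jmo bzdzx bowiw ymdrg gfiq xhprg
Hunk 3: at line 2 remove [idk] add [dpmlf] -> 14 lines: hcdx byr htssr dpmlf hqp vgphy qoifd zisb jmo bzdzx bowiw ymdrg gfiq xhprg
Hunk 4: at line 5 remove [qoifd,zisb] add [jgsph,cziz] -> 14 lines: hcdx byr htssr dpmlf hqp vgphy jgsph cziz jmo bzdzx bowiw ymdrg gfiq xhprg
Hunk 5: at line 4 remove [hqp] add [wtjr,ybcpt,lhkt] -> 16 lines: hcdx byr htssr dpmlf wtjr ybcpt lhkt vgphy jgsph cziz jmo bzdzx bowiw ymdrg gfiq xhprg
Final line count: 16

Answer: 16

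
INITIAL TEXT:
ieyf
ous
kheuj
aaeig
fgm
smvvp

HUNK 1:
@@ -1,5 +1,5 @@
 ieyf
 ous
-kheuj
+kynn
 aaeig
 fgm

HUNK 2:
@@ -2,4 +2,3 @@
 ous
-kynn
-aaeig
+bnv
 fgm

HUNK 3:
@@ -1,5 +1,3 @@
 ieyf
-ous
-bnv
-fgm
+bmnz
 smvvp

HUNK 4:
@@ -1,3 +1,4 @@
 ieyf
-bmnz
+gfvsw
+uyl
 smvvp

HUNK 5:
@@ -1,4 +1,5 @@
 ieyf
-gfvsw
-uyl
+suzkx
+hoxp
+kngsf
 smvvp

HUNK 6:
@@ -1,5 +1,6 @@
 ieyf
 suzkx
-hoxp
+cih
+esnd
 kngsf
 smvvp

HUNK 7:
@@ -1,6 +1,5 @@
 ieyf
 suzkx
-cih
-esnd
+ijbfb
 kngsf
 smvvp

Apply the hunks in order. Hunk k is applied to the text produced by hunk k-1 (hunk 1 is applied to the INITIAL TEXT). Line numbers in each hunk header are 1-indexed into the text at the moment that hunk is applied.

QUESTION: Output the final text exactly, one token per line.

Answer: ieyf
suzkx
ijbfb
kngsf
smvvp

Derivation:
Hunk 1: at line 1 remove [kheuj] add [kynn] -> 6 lines: ieyf ous kynn aaeig fgm smvvp
Hunk 2: at line 2 remove [kynn,aaeig] add [bnv] -> 5 lines: ieyf ous bnv fgm smvvp
Hunk 3: at line 1 remove [ous,bnv,fgm] add [bmnz] -> 3 lines: ieyf bmnz smvvp
Hunk 4: at line 1 remove [bmnz] add [gfvsw,uyl] -> 4 lines: ieyf gfvsw uyl smvvp
Hunk 5: at line 1 remove [gfvsw,uyl] add [suzkx,hoxp,kngsf] -> 5 lines: ieyf suzkx hoxp kngsf smvvp
Hunk 6: at line 1 remove [hoxp] add [cih,esnd] -> 6 lines: ieyf suzkx cih esnd kngsf smvvp
Hunk 7: at line 1 remove [cih,esnd] add [ijbfb] -> 5 lines: ieyf suzkx ijbfb kngsf smvvp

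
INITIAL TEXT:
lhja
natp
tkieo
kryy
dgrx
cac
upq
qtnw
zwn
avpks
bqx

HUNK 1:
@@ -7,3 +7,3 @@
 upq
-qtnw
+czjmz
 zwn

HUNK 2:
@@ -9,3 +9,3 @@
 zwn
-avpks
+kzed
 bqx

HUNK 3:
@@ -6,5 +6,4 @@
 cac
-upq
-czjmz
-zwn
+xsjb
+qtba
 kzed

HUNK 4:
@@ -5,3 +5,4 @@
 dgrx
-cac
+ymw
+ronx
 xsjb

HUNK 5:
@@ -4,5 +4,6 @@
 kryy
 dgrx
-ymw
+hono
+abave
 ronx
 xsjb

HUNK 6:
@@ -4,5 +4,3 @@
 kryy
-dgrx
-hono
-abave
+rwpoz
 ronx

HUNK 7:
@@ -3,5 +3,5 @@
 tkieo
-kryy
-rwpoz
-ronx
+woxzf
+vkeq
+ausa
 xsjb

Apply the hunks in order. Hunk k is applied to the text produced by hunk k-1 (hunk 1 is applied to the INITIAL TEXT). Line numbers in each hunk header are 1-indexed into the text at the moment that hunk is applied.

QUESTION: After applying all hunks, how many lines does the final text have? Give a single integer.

Answer: 10

Derivation:
Hunk 1: at line 7 remove [qtnw] add [czjmz] -> 11 lines: lhja natp tkieo kryy dgrx cac upq czjmz zwn avpks bqx
Hunk 2: at line 9 remove [avpks] add [kzed] -> 11 lines: lhja natp tkieo kryy dgrx cac upq czjmz zwn kzed bqx
Hunk 3: at line 6 remove [upq,czjmz,zwn] add [xsjb,qtba] -> 10 lines: lhja natp tkieo kryy dgrx cac xsjb qtba kzed bqx
Hunk 4: at line 5 remove [cac] add [ymw,ronx] -> 11 lines: lhja natp tkieo kryy dgrx ymw ronx xsjb qtba kzed bqx
Hunk 5: at line 4 remove [ymw] add [hono,abave] -> 12 lines: lhja natp tkieo kryy dgrx hono abave ronx xsjb qtba kzed bqx
Hunk 6: at line 4 remove [dgrx,hono,abave] add [rwpoz] -> 10 lines: lhja natp tkieo kryy rwpoz ronx xsjb qtba kzed bqx
Hunk 7: at line 3 remove [kryy,rwpoz,ronx] add [woxzf,vkeq,ausa] -> 10 lines: lhja natp tkieo woxzf vkeq ausa xsjb qtba kzed bqx
Final line count: 10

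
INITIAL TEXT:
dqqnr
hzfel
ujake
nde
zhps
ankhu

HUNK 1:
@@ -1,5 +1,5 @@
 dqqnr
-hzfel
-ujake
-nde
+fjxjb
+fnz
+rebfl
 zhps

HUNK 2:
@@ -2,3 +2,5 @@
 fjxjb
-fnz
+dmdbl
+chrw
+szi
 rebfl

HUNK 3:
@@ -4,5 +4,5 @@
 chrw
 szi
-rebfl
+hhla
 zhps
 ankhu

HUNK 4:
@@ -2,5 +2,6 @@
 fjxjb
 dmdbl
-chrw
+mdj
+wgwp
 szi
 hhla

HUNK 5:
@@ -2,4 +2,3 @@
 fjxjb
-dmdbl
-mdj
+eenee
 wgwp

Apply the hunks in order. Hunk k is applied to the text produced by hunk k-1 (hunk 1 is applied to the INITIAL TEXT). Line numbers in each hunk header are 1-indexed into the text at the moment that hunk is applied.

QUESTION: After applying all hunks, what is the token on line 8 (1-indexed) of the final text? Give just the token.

Hunk 1: at line 1 remove [hzfel,ujake,nde] add [fjxjb,fnz,rebfl] -> 6 lines: dqqnr fjxjb fnz rebfl zhps ankhu
Hunk 2: at line 2 remove [fnz] add [dmdbl,chrw,szi] -> 8 lines: dqqnr fjxjb dmdbl chrw szi rebfl zhps ankhu
Hunk 3: at line 4 remove [rebfl] add [hhla] -> 8 lines: dqqnr fjxjb dmdbl chrw szi hhla zhps ankhu
Hunk 4: at line 2 remove [chrw] add [mdj,wgwp] -> 9 lines: dqqnr fjxjb dmdbl mdj wgwp szi hhla zhps ankhu
Hunk 5: at line 2 remove [dmdbl,mdj] add [eenee] -> 8 lines: dqqnr fjxjb eenee wgwp szi hhla zhps ankhu
Final line 8: ankhu

Answer: ankhu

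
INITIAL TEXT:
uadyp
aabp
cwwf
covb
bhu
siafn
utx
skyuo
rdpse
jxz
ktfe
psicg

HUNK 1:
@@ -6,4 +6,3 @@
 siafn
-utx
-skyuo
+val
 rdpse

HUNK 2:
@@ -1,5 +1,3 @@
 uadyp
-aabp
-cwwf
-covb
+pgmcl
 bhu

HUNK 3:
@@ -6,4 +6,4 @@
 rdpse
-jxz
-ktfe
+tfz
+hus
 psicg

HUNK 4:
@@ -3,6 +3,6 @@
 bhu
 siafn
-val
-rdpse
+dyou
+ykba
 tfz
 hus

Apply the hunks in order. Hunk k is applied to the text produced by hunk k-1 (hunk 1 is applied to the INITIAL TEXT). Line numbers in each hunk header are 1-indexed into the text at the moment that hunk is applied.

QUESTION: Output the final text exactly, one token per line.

Answer: uadyp
pgmcl
bhu
siafn
dyou
ykba
tfz
hus
psicg

Derivation:
Hunk 1: at line 6 remove [utx,skyuo] add [val] -> 11 lines: uadyp aabp cwwf covb bhu siafn val rdpse jxz ktfe psicg
Hunk 2: at line 1 remove [aabp,cwwf,covb] add [pgmcl] -> 9 lines: uadyp pgmcl bhu siafn val rdpse jxz ktfe psicg
Hunk 3: at line 6 remove [jxz,ktfe] add [tfz,hus] -> 9 lines: uadyp pgmcl bhu siafn val rdpse tfz hus psicg
Hunk 4: at line 3 remove [val,rdpse] add [dyou,ykba] -> 9 lines: uadyp pgmcl bhu siafn dyou ykba tfz hus psicg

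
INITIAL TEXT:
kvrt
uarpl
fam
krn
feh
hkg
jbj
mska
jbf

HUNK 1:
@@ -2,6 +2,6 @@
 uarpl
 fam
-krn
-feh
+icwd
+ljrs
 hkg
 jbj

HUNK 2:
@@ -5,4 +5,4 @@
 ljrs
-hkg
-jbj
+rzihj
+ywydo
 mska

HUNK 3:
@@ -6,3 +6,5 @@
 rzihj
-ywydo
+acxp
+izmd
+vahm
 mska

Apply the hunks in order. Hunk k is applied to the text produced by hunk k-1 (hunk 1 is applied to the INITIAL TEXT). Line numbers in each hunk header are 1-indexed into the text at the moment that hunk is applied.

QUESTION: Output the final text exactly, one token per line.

Hunk 1: at line 2 remove [krn,feh] add [icwd,ljrs] -> 9 lines: kvrt uarpl fam icwd ljrs hkg jbj mska jbf
Hunk 2: at line 5 remove [hkg,jbj] add [rzihj,ywydo] -> 9 lines: kvrt uarpl fam icwd ljrs rzihj ywydo mska jbf
Hunk 3: at line 6 remove [ywydo] add [acxp,izmd,vahm] -> 11 lines: kvrt uarpl fam icwd ljrs rzihj acxp izmd vahm mska jbf

Answer: kvrt
uarpl
fam
icwd
ljrs
rzihj
acxp
izmd
vahm
mska
jbf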